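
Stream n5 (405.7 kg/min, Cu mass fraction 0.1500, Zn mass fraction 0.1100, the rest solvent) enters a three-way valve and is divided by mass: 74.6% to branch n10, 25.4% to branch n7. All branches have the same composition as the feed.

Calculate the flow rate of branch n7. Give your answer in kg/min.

Branch n7 flow = 0.254×405.7 = 103.05 kg/min.

103 kg/min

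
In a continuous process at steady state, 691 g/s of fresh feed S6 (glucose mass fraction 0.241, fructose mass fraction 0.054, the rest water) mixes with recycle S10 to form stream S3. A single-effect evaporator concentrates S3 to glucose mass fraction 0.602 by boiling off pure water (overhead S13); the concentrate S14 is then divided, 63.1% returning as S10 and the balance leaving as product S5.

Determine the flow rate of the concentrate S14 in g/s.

Overall glucose balance (none leaves overhead): glucose in fresh feed = glucose in product, i.e. 691×0.241 = (1−0.631)·S14·0.602.
S14 = 166.53/(0.602×0.369) = 749.67 g/s.

749.7 g/s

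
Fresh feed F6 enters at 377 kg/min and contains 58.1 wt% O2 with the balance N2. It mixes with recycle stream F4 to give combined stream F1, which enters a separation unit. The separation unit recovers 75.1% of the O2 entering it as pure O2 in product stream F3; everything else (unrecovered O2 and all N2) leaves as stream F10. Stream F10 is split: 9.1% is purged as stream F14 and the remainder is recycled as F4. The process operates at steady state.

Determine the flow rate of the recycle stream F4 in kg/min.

1642 kg/min

N2 enters only via F6 and leaves only via the purge: 377×0.419 = 0.091×(N2 in F10), and the separation unit passes all N2, so N2 in F1 = N2 in F10 = 1735.9 kg/min.
O2 in F1: m_A = 377×0.581 + (1−0.091)·(1−0.751)·m_A, so m_A = 219.04/0.7737 = 283.12 kg/min.
F10 = (1−0.751)×283.12 + 1735.9 = 1806.4 kg/min.
Recycle F4 = (1−0.091)×1806.4 = 1642 kg/min.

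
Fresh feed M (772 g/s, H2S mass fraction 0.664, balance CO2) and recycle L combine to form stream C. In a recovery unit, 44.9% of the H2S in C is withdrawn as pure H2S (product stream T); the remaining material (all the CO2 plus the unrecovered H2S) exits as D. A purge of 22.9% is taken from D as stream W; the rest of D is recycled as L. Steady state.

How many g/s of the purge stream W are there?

371.8 g/s

CO2 enters only via M and leaves only via the purge: 772×0.336 = 0.229×(CO2 in D), and the recovery unit passes all CO2, so CO2 in C = CO2 in D = 1132.7 g/s.
H2S in C: m_A = 772×0.664 + (1−0.229)·(1−0.449)·m_A, so m_A = 512.61/0.5752 = 891.21 g/s.
D = (1−0.449)×891.21 + 1132.7 = 1623.8 g/s.
Purge W = 0.229×1623.8 = 371.84 g/s.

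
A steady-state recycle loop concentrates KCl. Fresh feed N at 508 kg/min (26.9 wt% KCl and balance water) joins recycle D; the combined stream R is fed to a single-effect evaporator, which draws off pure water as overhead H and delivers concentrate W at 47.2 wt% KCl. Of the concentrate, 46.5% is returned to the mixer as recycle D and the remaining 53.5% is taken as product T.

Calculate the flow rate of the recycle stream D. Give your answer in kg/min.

251.6 kg/min

Overall KCl balance (none leaves overhead): KCl in fresh feed = KCl in product, i.e. 508×0.269 = (1−0.465)·W·0.472.
W = 136.65/(0.472×0.535) = 541.15 kg/min.
Recycle D = 0.465×541.15 = 251.64 kg/min.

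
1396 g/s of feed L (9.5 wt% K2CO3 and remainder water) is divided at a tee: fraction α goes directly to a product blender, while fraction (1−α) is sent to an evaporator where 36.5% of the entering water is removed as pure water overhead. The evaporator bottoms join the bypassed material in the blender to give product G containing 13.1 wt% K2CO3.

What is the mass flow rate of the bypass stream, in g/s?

234.6 g/s

All 1396×0.095 = 132.62 g/s of K2CO3 reaches G, so G = 132.62/0.131 = 1012.4 g/s and vapour = 383.63 g/s.
The evaporator receives (1−α)·1396 of feed at 0.905 water and removes 0.365 of that water:
0.365×0.905×(1−α)×1396 = 383.63
(1−α) = 383.63/461.13 = 0.8319;  α = 0.1681.
Bypass flow = 0.1681×1396 = 234.62 g/s.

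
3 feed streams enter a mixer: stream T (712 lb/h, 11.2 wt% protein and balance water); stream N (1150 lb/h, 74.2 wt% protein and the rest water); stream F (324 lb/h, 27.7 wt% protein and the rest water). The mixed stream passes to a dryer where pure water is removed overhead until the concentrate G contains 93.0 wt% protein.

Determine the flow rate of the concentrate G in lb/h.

1100 lb/h

protein entering = 712×0.112 + 1150×0.742 + 324×0.277 = 1022.8 lb/h.
All protein reports to G, so G = 1022.8/0.930 = 1099.8 lb/h.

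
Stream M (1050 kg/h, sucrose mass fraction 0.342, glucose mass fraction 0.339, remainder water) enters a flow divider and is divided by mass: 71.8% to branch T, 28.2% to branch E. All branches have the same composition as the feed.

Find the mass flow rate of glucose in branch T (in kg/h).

Branch T total = 0.718×1050 = 753.9 kg/h.
glucose in T = 0.339×753.9 = 255.57 kg/h.

255.6 kg/h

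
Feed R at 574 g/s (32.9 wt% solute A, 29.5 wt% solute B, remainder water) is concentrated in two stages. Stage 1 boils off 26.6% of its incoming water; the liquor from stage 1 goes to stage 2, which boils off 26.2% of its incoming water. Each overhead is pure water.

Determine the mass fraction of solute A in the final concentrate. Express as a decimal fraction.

water in feed = 574×0.376 = 215.82 g/s.
After stage 1: water left = (1−0.266)×215.82 = 158.41; stream total = 516.59 g/s.
After stage 2: water left = (1−0.262)×158.41 = 116.91; final concentrate = 475.09 g/s.
solute A fraction = 188.85/475.09 = 0.397.

0.397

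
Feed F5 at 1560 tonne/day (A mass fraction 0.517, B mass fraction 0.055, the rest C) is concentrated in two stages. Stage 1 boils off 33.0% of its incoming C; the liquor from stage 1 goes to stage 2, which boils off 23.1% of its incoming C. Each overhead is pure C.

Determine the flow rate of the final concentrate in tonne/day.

C in feed = 1560×0.428 = 667.68 tonne/day.
After stage 1: C left = (1−0.330)×667.68 = 447.35; stream total = 1339.7 tonne/day.
After stage 2: C left = (1−0.231)×447.35 = 344.01; final concentrate = 1236.3 tonne/day.

1236 tonne/day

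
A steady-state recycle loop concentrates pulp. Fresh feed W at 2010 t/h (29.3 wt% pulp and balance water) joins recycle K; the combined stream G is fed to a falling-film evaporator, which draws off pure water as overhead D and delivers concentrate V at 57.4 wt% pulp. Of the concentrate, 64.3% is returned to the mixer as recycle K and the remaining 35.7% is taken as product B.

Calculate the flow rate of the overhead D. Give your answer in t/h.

984 t/h

Overall pulp balance (none leaves overhead): pulp in fresh feed = pulp in product, i.e. 2010×0.293 = (1−0.643)·V·0.574.
V = 588.93/(0.574×0.357) = 2874 t/h.
Recycle K = 0.643×2874 = 1848 t/h.
Combined feed G = 2010 + 1848 = 3858 t/h.
Overhead D = G − V = 3858 − 2874 = 983.99 t/h.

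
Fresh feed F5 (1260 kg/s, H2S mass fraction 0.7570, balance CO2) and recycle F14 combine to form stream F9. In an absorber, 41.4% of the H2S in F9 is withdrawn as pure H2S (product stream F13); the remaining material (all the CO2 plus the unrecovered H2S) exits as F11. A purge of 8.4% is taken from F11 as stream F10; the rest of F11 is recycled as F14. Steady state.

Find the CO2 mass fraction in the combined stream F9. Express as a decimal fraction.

0.6390

CO2 enters only via F5 and leaves only via the purge: 1260×0.243 = 0.084×(CO2 in F11), and the absorber passes all CO2, so CO2 in F9 = CO2 in F11 = 3645 kg/s.
H2S in F9: m_A = 1260×0.757 + (1−0.084)·(1−0.414)·m_A, so m_A = 953.82/0.4632 = 2059.1 kg/s.
F9 = 2059.1 + 3645 = 5704.1 kg/s.
CO2 fraction in F9 = 3645/5704.1 = 0.6390.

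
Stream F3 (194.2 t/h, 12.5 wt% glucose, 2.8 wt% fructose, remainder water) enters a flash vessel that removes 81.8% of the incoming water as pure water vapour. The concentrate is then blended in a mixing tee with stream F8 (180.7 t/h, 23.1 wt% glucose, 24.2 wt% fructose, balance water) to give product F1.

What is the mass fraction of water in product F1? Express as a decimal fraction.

0.5208

Vapour removed = 0.818×0.847×194.2 = 134.55 t/h; concentrate = 59.649 t/h.
water reaching the mixer = 29.937 (from concentrate) + 180.7×0.527 = 125.17 t/h.
Product flow = 59.649 + 180.7 = 240.35 t/h; water fraction = 0.5208.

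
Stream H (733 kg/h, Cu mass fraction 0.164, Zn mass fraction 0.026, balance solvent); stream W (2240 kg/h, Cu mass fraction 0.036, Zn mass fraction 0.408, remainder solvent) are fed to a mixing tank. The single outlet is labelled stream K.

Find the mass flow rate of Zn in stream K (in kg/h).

933 kg/h

Zn out = Zn in = 733×0.026 + 2240×0.408 = 932.98 kg/h.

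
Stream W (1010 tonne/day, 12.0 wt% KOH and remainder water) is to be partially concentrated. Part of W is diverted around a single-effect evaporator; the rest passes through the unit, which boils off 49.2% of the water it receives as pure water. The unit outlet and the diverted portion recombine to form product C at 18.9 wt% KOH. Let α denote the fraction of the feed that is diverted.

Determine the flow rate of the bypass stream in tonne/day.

All 1010×0.120 = 121.2 tonne/day of KOH reaches C, so C = 121.2/0.189 = 641.27 tonne/day and vapour = 368.73 tonne/day.
The evaporator receives (1−α)·1010 of feed at 0.880 water and removes 0.492 of that water:
0.492×0.880×(1−α)×1010 = 368.73
(1−α) = 368.73/437.29 = 0.8432;  α = 0.1568.
Bypass flow = 0.1568×1010 = 158.35 tonne/day.

158.4 tonne/day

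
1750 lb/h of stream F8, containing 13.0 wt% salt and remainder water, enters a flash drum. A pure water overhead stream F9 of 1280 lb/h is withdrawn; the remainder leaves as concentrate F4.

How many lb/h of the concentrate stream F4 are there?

Concentrate = 1750 − 1280 = 470 lb/h.

470 lb/h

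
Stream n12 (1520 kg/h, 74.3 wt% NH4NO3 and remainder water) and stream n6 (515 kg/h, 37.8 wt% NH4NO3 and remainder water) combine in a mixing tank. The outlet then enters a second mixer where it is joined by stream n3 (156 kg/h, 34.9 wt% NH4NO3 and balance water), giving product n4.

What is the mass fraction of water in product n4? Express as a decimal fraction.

0.371

Overall, product flow = 2191 kg/h.
water in = 1520×0.257 + 515×0.622 + 156×0.651 = 812.53 kg/h.
water fraction in n4 = 0.371.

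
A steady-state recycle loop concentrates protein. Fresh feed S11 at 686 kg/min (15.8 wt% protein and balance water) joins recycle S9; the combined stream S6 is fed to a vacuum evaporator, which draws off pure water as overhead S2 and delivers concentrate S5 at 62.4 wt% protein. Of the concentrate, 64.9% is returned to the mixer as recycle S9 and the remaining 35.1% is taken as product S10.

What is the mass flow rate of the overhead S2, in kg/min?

Overall protein balance (none leaves overhead): protein in fresh feed = protein in product, i.e. 686×0.158 = (1−0.649)·S5·0.624.
S5 = 108.39/(0.624×0.351) = 494.87 kg/min.
Recycle S9 = 0.649×494.87 = 321.17 kg/min.
Combined feed S6 = 686 + 321.17 = 1007.2 kg/min.
Overhead S2 = S6 − S5 = 1007.2 − 494.87 = 512.3 kg/min.

512.3 kg/min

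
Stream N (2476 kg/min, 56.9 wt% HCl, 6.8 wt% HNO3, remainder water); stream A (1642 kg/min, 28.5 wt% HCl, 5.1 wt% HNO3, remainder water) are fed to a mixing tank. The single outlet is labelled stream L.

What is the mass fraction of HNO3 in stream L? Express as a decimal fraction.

0.0612

Total flow out = 2476 + 1642 = 4118 kg/min.
HNO3 in = 2476×0.068 + 1642×0.051 = 252.11 kg/min.
HNO3 mass fraction in L = 252.11/4118 = 0.0612.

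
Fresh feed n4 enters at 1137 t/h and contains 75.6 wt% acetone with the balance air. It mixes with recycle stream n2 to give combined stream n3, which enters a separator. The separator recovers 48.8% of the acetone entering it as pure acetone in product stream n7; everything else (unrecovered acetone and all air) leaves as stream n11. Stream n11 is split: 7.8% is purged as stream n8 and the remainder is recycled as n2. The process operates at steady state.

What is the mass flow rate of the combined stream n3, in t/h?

5185 t/h

air enters only via n4 and leaves only via the purge: 1137×0.244 = 0.078×(air in n11), and the separator passes all air, so air in n3 = air in n11 = 3556.8 t/h.
acetone in n3: m_A = 1137×0.756 + (1−0.078)·(1−0.488)·m_A, so m_A = 859.57/0.5279 = 1628.2 t/h.
n3 = 1628.2 + 3556.8 = 5184.9 t/h.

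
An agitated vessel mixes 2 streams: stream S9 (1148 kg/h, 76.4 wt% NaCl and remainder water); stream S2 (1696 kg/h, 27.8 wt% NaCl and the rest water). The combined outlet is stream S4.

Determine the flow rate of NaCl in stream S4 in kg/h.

NaCl out = NaCl in = 1148×0.764 + 1696×0.278 = 1348.6 kg/h.

1349 kg/h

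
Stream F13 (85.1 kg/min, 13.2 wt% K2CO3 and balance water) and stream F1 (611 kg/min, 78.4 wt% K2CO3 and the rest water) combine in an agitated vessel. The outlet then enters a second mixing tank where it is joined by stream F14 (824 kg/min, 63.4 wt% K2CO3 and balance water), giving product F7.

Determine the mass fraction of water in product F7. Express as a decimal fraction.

Overall, product flow = 1520.1 kg/min.
water in = 85.1×0.868 + 611×0.216 + 824×0.366 = 507.43 kg/min.
water fraction in F7 = 0.334.

0.334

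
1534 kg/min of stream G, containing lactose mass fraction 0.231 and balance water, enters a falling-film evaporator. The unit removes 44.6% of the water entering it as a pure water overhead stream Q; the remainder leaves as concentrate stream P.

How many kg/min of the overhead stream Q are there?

526.1 kg/min

water entering = 1534×0.769 = 1179.6 kg/min; overhead removed = 0.446×1179.6 = 526.12 kg/min.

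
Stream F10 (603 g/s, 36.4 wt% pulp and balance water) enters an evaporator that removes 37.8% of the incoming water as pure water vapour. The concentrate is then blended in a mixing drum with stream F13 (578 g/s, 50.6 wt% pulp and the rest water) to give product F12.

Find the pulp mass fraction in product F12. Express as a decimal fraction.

Vapour removed = 0.378×0.636×603 = 144.97 g/s; concentrate = 458.03 g/s.
pulp reaching the mixer = 219.49 (from concentrate) + 578×0.506 = 511.96 g/s.
Product flow = 458.03 + 578 = 1036 g/s; pulp fraction = 0.494.

0.494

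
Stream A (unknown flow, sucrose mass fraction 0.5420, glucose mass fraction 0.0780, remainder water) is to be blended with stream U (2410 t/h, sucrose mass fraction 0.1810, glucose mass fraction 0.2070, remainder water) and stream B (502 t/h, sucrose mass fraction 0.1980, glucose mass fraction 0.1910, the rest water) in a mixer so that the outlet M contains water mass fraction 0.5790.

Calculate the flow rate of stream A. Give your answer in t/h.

480.4 t/h

Let A be the unknown flow. Total out = 2912 + A.
water balance: 1781.6 + 0.380·A = 0.579·(2912 + A)
(0.380 − 0.579)·A = 0.579×2912 − 1781.6 = -95.594
A = -95.594 / -0.199 = 480.37 t/h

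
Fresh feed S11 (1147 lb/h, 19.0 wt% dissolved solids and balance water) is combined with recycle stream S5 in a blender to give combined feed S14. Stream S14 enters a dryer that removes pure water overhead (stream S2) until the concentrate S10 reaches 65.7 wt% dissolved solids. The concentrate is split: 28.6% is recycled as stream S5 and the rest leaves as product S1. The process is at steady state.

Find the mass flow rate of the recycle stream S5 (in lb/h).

Overall dissolved solids balance (none leaves overhead): dissolved solids in fresh feed = dissolved solids in product, i.e. 1147×0.190 = (1−0.286)·S10·0.657.
S10 = 217.93/(0.657×0.714) = 464.57 lb/h.
Recycle S5 = 0.286×464.57 = 132.87 lb/h.

132.9 lb/h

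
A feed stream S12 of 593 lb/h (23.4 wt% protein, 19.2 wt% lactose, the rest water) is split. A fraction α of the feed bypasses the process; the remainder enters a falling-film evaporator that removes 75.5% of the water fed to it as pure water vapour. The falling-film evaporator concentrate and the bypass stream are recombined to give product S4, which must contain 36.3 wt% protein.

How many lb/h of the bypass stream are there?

106.7 lb/h

All 593×0.234 = 138.76 lb/h of protein reaches S4, so S4 = 138.76/0.363 = 382.26 lb/h and vapour = 210.74 lb/h.
The evaporator receives (1−α)·593 of feed at 0.574 water and removes 0.755 of that water:
0.755×0.574×(1−α)×593 = 210.74
(1−α) = 210.74/256.99 = 0.8200;  α = 0.1800.
Bypass flow = 0.1800×593 = 106.73 lb/h.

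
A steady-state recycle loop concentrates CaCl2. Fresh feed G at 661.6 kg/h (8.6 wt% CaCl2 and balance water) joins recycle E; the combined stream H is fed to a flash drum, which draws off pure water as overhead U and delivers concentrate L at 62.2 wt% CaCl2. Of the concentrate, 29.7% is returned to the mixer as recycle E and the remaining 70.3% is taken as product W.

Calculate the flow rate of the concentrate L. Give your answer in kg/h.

130.1 kg/h

Overall CaCl2 balance (none leaves overhead): CaCl2 in fresh feed = CaCl2 in product, i.e. 661.6×0.086 = (1−0.297)·L·0.622.
L = 56.898/(0.622×0.703) = 130.12 kg/h.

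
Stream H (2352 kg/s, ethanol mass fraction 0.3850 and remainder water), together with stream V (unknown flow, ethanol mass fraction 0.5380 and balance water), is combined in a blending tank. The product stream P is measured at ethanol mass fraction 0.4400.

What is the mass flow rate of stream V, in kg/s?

1320 kg/s

Let V be the unknown flow. Total out = 2352 + V.
ethanol balance: 905.52 + 0.538·V = 0.440·(2352 + V)
(0.538 − 0.440)·V = 0.440×2352 − 905.52 = 129.36
V = 129.36 / 0.098 = 1320 kg/s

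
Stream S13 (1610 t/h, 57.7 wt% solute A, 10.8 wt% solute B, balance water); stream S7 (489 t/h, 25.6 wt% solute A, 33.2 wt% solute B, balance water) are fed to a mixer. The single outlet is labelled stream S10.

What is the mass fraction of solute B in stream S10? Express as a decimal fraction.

0.160

Total flow out = 1610 + 489 = 2099 t/h.
solute B in = 1610×0.108 + 489×0.332 = 336.23 t/h.
solute B mass fraction in S10 = 336.23/2099 = 0.160.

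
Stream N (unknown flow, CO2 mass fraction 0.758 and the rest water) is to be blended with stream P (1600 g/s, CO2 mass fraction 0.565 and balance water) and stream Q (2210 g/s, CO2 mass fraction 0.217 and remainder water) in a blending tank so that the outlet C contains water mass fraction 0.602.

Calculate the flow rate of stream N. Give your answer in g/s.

Let N be the unknown flow. Total out = 3810 + N.
water balance: 2426.4 + 0.242·N = 0.602·(3810 + N)
(0.242 − 0.602)·N = 0.602×3810 − 2426.4 = -132.81
N = -132.81 / -0.360 = 368.92 g/s

368.9 g/s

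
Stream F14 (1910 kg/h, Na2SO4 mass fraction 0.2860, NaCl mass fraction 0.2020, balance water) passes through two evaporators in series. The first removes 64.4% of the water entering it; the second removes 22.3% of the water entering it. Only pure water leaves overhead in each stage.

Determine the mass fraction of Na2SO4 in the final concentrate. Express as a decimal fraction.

0.4542

water in feed = 1910×0.512 = 977.92 kg/h.
After stage 1: water left = (1−0.644)×977.92 = 348.14; stream total = 1280.2 kg/h.
After stage 2: water left = (1−0.223)×348.14 = 270.5; final concentrate = 1202.6 kg/h.
Na2SO4 fraction = 546.26/1202.6 = 0.4542.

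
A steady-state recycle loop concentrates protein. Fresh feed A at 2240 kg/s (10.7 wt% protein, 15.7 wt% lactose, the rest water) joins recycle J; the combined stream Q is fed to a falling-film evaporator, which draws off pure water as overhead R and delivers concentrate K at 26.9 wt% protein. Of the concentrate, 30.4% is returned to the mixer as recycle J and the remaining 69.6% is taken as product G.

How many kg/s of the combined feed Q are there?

Overall protein balance (none leaves overhead): protein in fresh feed = protein in product, i.e. 2240×0.107 = (1−0.304)·K·0.269.
K = 239.68/(0.269×0.696) = 1280.2 kg/s.
Recycle J = 0.304×1280.2 = 389.17 kg/s.
Combined feed Q = 2240 + 389.17 = 2629.2 kg/s.

2629 kg/s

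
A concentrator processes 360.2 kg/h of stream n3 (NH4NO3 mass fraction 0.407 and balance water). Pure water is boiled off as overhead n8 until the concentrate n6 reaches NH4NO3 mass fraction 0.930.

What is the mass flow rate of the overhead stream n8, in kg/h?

202.6 kg/h

NH4NO3 is conserved: 360.2×0.407 = 146.6 kg/h all reports to the concentrate.
Concentrate = 146.6/(target fraction) = 157.64 kg/h.
Overhead = 360.2 − 157.64 = 202.56 kg/h.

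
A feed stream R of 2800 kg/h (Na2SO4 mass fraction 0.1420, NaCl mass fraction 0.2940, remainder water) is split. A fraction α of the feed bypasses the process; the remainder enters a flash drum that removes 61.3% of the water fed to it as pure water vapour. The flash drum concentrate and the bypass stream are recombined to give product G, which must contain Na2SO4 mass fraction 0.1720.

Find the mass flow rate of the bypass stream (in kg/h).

All 2800×0.142 = 397.6 kg/h of Na2SO4 reaches G, so G = 397.6/0.172 = 2311.6 kg/h and vapour = 488.37 kg/h.
The evaporator receives (1−α)·2800 of feed at 0.564 water and removes 0.613 of that water:
0.613×0.564×(1−α)×2800 = 488.37
(1−α) = 488.37/968.05 = 0.5045;  α = 0.4955.
Bypass flow = 0.4955×2800 = 1387.4 kg/h.

1387 kg/h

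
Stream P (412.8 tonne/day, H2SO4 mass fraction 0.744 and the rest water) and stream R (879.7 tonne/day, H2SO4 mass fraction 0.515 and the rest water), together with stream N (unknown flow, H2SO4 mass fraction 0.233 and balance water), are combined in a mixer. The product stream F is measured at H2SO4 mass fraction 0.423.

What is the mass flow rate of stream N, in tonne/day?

1123 tonne/day

Let N be the unknown flow. Total out = 1292.5 + N.
H2SO4 balance: 760.17 + 0.233·N = 0.423·(1292.5 + N)
(0.233 − 0.423)·N = 0.423×1292.5 − 760.17 = -213.44
N = -213.44 / -0.190 = 1123.4 tonne/day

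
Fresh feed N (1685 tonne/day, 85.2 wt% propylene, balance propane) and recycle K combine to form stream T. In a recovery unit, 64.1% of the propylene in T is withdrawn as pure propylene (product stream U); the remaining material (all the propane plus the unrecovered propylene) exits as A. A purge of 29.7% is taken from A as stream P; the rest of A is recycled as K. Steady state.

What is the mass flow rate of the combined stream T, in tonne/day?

2760 tonne/day

propane enters only via N and leaves only via the purge: 1685×0.148 = 0.297×(propane in A), and the recovery unit passes all propane, so propane in T = propane in A = 839.66 tonne/day.
propylene in T: m_A = 1685×0.852 + (1−0.297)·(1−0.641)·m_A, so m_A = 1435.6/0.7476 = 1920.2 tonne/day.
T = 1920.2 + 839.66 = 2759.9 tonne/day.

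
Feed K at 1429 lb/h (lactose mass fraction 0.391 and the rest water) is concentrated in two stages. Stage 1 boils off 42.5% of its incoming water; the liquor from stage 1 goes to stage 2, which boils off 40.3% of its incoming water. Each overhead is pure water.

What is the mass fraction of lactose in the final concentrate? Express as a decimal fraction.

0.652

water in feed = 1429×0.609 = 870.26 lb/h.
After stage 1: water left = (1−0.425)×870.26 = 500.4; stream total = 1059.1 lb/h.
After stage 2: water left = (1−0.403)×500.4 = 298.74; final concentrate = 857.48 lb/h.
lactose fraction = 558.74/857.48 = 0.652.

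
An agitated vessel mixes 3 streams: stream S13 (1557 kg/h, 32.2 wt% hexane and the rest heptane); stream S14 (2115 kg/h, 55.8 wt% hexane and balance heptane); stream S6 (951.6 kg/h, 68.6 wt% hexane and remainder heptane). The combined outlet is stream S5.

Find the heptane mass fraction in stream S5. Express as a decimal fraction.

0.495

Total flow out = 1557 + 2115 + 951.6 = 4623.6 kg/h.
heptane in = 1557×0.678 + 2115×0.442 + 951.6×0.314 = 2289.3 kg/h.
heptane mass fraction in S5 = 2289.3/4623.6 = 0.495.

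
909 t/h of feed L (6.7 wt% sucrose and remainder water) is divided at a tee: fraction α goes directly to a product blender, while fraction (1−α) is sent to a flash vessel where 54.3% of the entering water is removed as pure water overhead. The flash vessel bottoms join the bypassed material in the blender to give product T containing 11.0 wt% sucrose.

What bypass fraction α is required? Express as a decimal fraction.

All 909×0.067 = 60.903 t/h of sucrose reaches T, so T = 60.903/0.110 = 553.66 t/h and vapour = 355.34 t/h.
The evaporator receives (1−α)·909 of feed at 0.933 water and removes 0.543 of that water:
0.543×0.933×(1−α)×909 = 355.34
(1−α) = 355.34/460.52 = 0.7716;  α = 0.2284.

0.228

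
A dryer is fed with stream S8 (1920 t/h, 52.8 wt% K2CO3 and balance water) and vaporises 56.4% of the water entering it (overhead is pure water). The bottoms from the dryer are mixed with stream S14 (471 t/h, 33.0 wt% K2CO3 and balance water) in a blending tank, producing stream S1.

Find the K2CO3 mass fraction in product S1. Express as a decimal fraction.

Vapour removed = 0.564×0.472×1920 = 511.12 t/h; concentrate = 1408.9 t/h.
K2CO3 reaching the mixer = 1013.8 (from concentrate) + 471×0.330 = 1169.2 t/h.
Product flow = 1408.9 + 471 = 1879.9 t/h; K2CO3 fraction = 0.622.

0.622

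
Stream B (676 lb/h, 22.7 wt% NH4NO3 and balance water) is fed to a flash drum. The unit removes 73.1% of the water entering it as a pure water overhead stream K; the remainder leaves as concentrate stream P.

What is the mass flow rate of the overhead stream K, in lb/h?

382 lb/h

water entering = 676×0.773 = 522.55 lb/h; overhead removed = 0.731×522.55 = 381.98 lb/h.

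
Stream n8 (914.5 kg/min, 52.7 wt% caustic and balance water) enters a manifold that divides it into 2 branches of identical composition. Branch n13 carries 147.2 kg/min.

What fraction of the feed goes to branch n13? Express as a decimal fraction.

0.161

Fraction to n13 = 147.2/914.5 = 0.1610.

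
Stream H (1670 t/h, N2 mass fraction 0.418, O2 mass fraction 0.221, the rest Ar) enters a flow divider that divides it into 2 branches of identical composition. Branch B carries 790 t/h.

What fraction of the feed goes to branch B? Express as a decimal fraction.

Fraction to B = 790/1670 = 0.4731.

0.473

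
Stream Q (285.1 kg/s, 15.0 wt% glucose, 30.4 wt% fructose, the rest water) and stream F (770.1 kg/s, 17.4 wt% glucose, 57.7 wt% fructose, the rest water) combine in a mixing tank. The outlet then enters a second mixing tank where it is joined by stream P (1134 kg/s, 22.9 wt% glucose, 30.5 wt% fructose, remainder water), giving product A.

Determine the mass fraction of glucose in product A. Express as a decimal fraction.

0.199

Overall, product flow = 2189.2 kg/s.
glucose in = 285.1×0.150 + 770.1×0.174 + 1134×0.229 = 436.45 kg/s.
glucose fraction in A = 0.199.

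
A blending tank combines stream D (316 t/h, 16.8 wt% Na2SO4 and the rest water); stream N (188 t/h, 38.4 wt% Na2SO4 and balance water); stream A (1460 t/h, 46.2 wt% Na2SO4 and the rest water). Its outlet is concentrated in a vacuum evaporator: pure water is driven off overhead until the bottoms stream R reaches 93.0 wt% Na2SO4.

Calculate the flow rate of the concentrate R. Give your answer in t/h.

860 t/h

Na2SO4 entering = 316×0.168 + 188×0.384 + 1460×0.462 = 799.8 t/h.
All Na2SO4 reports to R, so R = 799.8/0.930 = 860 t/h.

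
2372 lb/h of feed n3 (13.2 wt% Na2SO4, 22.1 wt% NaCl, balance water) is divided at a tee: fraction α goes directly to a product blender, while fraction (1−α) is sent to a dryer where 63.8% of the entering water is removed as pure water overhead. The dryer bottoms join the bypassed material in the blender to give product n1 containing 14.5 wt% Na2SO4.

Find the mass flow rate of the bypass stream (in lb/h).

1857 lb/h

All 2372×0.132 = 313.1 lb/h of Na2SO4 reaches n1, so n1 = 313.1/0.145 = 2159.3 lb/h and vapour = 212.66 lb/h.
The evaporator receives (1−α)·2372 of feed at 0.647 water and removes 0.638 of that water:
0.638×0.647×(1−α)×2372 = 212.66
(1−α) = 212.66/979.13 = 0.2172;  α = 0.7828.
Bypass flow = 0.7828×2372 = 1856.8 lb/h.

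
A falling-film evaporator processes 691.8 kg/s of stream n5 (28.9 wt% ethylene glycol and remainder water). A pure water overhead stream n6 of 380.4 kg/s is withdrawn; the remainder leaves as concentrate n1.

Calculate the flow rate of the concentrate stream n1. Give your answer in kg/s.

311.4 kg/s

Concentrate = 691.8 − 380.4 = 311.4 kg/s.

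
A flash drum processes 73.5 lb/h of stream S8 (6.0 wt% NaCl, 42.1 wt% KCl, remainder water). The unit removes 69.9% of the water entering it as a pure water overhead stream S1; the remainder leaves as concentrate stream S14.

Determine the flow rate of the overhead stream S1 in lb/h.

26.66 lb/h

water entering = 73.5×0.519 = 38.147 lb/h; overhead removed = 0.699×38.147 = 26.664 lb/h.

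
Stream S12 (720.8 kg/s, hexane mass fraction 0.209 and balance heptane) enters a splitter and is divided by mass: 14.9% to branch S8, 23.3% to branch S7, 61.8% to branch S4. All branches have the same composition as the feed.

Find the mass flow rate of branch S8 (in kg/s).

Branch S8 flow = 0.149×720.8 = 107.4 kg/s.

107.4 kg/s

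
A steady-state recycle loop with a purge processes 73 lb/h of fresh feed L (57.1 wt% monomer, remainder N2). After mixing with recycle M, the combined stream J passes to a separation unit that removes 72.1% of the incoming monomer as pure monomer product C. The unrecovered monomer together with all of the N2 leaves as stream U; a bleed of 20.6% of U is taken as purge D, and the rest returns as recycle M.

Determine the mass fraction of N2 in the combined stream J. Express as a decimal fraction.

N2 enters only via L and leaves only via the purge: 73×0.429 = 0.206×(N2 in U), and the separation unit passes all N2, so N2 in J = N2 in U = 152.02 lb/h.
monomer in J: m_A = 73×0.571 + (1−0.206)·(1−0.721)·m_A, so m_A = 41.683/0.7785 = 53.544 lb/h.
J = 53.544 + 152.02 = 205.57 lb/h.
N2 fraction in J = 152.02/205.57 = 0.740.

0.740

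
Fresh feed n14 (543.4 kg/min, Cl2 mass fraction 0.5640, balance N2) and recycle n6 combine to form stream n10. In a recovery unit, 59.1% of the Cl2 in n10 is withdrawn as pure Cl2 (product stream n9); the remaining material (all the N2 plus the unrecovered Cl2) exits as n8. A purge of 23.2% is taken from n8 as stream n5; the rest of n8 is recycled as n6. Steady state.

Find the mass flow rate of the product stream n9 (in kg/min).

264.1 kg/min

Cl2 in n10: m_A = 543.4×0.564 + (1−0.232)·(1−0.591)·m_A, so m_A = 306.48/0.6859 = 446.83 kg/min.
Product n9 = 0.591×446.83 = 264.08 kg/min.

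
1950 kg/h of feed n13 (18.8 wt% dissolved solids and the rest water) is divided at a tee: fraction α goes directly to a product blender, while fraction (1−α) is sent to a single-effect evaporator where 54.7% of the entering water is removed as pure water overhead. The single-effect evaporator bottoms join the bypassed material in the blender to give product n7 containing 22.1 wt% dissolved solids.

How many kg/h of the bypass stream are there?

All 1950×0.188 = 366.6 kg/h of dissolved solids reaches n7, so n7 = 366.6/0.221 = 1658.8 kg/h and vapour = 291.18 kg/h.
The evaporator receives (1−α)·1950 of feed at 0.812 water and removes 0.547 of that water:
0.547×0.812×(1−α)×1950 = 291.18
(1−α) = 291.18/866.12 = 0.3362;  α = 0.6638.
Bypass flow = 0.6638×1950 = 1294.4 kg/h.

1294 kg/h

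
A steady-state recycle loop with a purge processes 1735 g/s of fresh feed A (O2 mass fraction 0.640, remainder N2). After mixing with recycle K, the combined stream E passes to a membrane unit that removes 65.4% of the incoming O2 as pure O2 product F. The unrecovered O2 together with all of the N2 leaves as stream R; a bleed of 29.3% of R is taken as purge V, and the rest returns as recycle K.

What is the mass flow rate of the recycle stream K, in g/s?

1867 g/s

N2 enters only via A and leaves only via the purge: 1735×0.360 = 0.293×(N2 in R), and the membrane unit passes all N2, so N2 in E = N2 in R = 2131.7 g/s.
O2 in E: m_A = 1735×0.640 + (1−0.293)·(1−0.654)·m_A, so m_A = 1110.4/0.7554 = 1470 g/s.
R = (1−0.654)×1470 + 2131.7 = 2640.4 g/s.
Recycle K = (1−0.293)×2640.4 = 1866.7 g/s.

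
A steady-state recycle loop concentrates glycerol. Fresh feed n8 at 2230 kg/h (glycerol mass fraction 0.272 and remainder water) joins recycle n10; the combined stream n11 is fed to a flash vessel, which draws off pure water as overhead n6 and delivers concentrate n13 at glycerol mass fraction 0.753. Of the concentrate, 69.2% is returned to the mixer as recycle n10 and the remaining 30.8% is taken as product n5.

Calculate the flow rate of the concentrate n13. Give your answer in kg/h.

Overall glycerol balance (none leaves overhead): glycerol in fresh feed = glycerol in product, i.e. 2230×0.272 = (1−0.692)·n13·0.753.
n13 = 606.56/(0.753×0.308) = 2615.3 kg/h.

2615 kg/h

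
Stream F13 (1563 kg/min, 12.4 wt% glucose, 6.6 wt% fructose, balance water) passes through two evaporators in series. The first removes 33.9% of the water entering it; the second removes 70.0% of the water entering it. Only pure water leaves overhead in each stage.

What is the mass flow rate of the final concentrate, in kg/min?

water in feed = 1563×0.810 = 1266 kg/min.
After stage 1: water left = (1−0.339)×1266 = 836.85; stream total = 1133.8 kg/min.
After stage 2: water left = (1−0.700)×836.85 = 251.05; final concentrate = 548.02 kg/min.

548 kg/min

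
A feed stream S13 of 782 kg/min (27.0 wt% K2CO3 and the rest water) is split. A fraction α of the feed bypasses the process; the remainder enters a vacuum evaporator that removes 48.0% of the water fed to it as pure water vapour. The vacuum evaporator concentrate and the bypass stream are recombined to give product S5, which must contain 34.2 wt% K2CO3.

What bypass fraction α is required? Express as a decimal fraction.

0.399

All 782×0.270 = 211.14 kg/min of K2CO3 reaches S5, so S5 = 211.14/0.342 = 617.37 kg/min and vapour = 164.63 kg/min.
The evaporator receives (1−α)·782 of feed at 0.730 water and removes 0.480 of that water:
0.480×0.730×(1−α)×782 = 164.63
(1−α) = 164.63/274.01 = 0.6008;  α = 0.3992.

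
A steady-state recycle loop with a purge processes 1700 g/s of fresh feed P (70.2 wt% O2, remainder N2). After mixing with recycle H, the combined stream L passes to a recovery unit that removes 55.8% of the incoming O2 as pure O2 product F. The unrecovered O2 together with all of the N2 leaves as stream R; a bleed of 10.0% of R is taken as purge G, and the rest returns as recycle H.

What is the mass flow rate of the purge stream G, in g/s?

N2 enters only via P and leaves only via the purge: 1700×0.298 = 0.100×(N2 in R), and the recovery unit passes all N2, so N2 in L = N2 in R = 5066 g/s.
O2 in L: m_A = 1700×0.702 + (1−0.100)·(1−0.558)·m_A, so m_A = 1193.4/0.6022 = 1981.7 g/s.
R = (1−0.558)×1981.7 + 5066 = 5941.9 g/s.
Purge G = 0.100×5941.9 = 594.19 g/s.

594.2 g/s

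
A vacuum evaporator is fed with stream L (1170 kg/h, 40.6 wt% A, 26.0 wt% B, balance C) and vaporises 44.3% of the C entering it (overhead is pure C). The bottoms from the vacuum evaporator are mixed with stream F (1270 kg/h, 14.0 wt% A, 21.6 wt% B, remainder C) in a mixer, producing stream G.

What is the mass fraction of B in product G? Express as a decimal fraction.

0.255

Vapour removed = 0.443×0.334×1170 = 173.12 kg/h; concentrate = 996.88 kg/h.
B reaching the mixer = 304.2 (from concentrate) + 1270×0.216 = 578.52 kg/h.
Product flow = 996.88 + 1270 = 2266.9 kg/h; B fraction = 0.255.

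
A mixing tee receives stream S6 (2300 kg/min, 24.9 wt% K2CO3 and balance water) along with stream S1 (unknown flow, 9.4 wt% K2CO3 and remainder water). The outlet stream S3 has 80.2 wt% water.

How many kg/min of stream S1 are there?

1128 kg/min

Let S1 be the unknown flow. Total out = 2300 + S1.
water balance: 1727.3 + 0.906·S1 = 0.802·(2300 + S1)
(0.906 − 0.802)·S1 = 0.802×2300 − 1727.3 = 117.3
S1 = 117.3 / 0.104 = 1127.9 kg/min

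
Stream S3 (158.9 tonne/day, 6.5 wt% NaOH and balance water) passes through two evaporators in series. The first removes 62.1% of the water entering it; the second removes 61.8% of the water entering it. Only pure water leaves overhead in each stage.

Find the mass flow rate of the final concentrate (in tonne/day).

water in feed = 158.9×0.935 = 148.57 tonne/day.
After stage 1: water left = (1−0.621)×148.57 = 56.309; stream total = 66.637 tonne/day.
After stage 2: water left = (1−0.618)×56.309 = 21.51; final concentrate = 31.838 tonne/day.

31.84 tonne/day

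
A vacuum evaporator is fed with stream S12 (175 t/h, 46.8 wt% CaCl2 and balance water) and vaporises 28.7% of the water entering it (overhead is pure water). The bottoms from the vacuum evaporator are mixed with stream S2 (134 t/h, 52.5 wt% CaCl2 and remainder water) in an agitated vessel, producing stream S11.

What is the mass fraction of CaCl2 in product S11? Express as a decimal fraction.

0.5394

Vapour removed = 0.287×0.532×175 = 26.72 t/h; concentrate = 148.28 t/h.
CaCl2 reaching the mixer = 81.9 (from concentrate) + 134×0.525 = 152.25 t/h.
Product flow = 148.28 + 134 = 282.28 t/h; CaCl2 fraction = 0.5394.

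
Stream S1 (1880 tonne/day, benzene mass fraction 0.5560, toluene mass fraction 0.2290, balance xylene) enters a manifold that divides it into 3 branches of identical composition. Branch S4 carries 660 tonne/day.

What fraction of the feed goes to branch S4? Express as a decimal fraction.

0.351

Fraction to S4 = 660/1880 = 0.3511.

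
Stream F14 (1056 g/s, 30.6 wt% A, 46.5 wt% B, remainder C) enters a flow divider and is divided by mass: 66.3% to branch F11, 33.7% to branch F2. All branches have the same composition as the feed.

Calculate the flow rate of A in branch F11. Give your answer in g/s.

Branch F11 total = 0.663×1056 = 700.13 g/s.
A in F11 = 0.306×700.13 = 214.24 g/s.

214.2 g/s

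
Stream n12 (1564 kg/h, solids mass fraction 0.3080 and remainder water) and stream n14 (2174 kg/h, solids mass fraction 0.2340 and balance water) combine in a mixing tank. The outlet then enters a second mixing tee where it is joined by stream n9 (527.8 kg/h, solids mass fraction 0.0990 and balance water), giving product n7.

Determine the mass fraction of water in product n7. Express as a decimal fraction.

Overall, product flow = 4265.8 kg/h.
water in = 1564×0.692 + 2174×0.766 + 527.8×0.901 = 3223.1 kg/h.
water fraction in n7 = 0.7556.

0.7556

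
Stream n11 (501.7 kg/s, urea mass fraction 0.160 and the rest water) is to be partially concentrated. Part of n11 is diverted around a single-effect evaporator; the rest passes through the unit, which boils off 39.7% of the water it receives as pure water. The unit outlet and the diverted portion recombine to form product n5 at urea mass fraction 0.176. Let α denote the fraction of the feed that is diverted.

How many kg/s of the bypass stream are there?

364.9 kg/s

All 501.7×0.160 = 80.272 kg/s of urea reaches n5, so n5 = 80.272/0.176 = 456.09 kg/s and vapour = 45.609 kg/s.
The evaporator receives (1−α)·501.7 of feed at 0.840 water and removes 0.397 of that water:
0.397×0.840×(1−α)×501.7 = 45.609
(1−α) = 45.609/167.31 = 0.2726;  α = 0.7274.
Bypass flow = 0.7274×501.7 = 364.93 kg/s.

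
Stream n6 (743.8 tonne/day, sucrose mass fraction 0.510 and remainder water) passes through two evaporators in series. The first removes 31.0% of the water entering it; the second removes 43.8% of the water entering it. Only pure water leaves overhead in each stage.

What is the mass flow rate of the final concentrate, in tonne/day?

water in feed = 743.8×0.490 = 364.46 tonne/day.
After stage 1: water left = (1−0.310)×364.46 = 251.48; stream total = 630.82 tonne/day.
After stage 2: water left = (1−0.438)×251.48 = 141.33; final concentrate = 520.67 tonne/day.

520.7 tonne/day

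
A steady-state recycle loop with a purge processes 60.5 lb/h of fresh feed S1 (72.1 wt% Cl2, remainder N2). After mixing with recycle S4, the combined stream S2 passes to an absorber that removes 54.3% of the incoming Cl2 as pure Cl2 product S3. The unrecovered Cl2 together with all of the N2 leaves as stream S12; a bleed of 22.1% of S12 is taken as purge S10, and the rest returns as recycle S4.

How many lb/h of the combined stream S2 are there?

144.1 lb/h

N2 enters only via S1 and leaves only via the purge: 60.5×0.279 = 0.221×(N2 in S12), and the absorber passes all N2, so N2 in S2 = N2 in S12 = 76.378 lb/h.
Cl2 in S2: m_A = 60.5×0.721 + (1−0.221)·(1−0.543)·m_A, so m_A = 43.62/0.6440 = 67.734 lb/h.
S2 = 67.734 + 76.378 = 144.11 lb/h.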